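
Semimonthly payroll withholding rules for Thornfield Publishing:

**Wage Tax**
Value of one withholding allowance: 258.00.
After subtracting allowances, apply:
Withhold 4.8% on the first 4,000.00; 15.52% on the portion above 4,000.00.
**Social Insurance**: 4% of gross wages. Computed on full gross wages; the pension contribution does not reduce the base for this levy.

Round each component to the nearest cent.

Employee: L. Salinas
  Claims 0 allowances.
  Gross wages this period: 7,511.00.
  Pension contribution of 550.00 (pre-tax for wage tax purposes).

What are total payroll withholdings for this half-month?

951.99

Wage Tax: taxable = 7,511.00 − 550.00 = 6,961.00
  192.00 + 15.52% × (6,961.00 − 4,000.00) = 192.00 + 15.52% × 2,961.00 = 651.55
Social Insurance: 4% × 7,511.00 = 300.44
Total: 651.55 + 300.44 = 951.99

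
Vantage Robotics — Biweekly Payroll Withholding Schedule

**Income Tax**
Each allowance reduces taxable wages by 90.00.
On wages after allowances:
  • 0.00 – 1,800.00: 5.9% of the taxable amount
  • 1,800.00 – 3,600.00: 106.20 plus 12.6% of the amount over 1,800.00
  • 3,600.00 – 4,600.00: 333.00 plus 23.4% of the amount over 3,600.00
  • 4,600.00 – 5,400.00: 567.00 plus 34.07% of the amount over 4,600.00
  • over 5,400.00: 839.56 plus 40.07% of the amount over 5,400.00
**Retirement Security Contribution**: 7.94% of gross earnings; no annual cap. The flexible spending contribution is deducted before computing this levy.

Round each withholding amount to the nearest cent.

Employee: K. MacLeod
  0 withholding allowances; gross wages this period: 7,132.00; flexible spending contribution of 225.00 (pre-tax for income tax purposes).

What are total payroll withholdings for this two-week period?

1,991.83

Income Tax: taxable = 7,132.00 − 225.00 = 6,907.00
  839.56 + 40.07% × (6,907.00 − 5,400.00) = 839.56 + 40.07% × 1,507.00 = 1,443.41
Retirement Security Contribution: 7.94% × 6,907.00 = 548.42
Total: 1,443.41 + 548.42 = 1,991.83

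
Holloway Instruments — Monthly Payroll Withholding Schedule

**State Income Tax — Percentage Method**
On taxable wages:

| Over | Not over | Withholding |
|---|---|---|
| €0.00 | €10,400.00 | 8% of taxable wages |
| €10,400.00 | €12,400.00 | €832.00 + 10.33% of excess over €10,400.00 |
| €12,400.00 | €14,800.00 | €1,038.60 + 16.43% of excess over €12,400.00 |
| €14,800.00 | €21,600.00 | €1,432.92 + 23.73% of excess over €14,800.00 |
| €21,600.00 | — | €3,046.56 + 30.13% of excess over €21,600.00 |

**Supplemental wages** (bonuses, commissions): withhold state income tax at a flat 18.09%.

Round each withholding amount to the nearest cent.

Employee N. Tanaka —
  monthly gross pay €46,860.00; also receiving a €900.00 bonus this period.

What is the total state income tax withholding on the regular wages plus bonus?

State Income Tax: taxable = €46,860.00
  €3,046.56 + 30.13% × (€46,860.00 − €21,600.00) = €3,046.56 + 30.13% × €25,260.00 = €10,657.40
Supplemental (18.09% flat on bonus): 18.09% × €900.00 = €162.81
Total state income tax: €10,657.40 + €162.81 = €10,820.21

€10,820.21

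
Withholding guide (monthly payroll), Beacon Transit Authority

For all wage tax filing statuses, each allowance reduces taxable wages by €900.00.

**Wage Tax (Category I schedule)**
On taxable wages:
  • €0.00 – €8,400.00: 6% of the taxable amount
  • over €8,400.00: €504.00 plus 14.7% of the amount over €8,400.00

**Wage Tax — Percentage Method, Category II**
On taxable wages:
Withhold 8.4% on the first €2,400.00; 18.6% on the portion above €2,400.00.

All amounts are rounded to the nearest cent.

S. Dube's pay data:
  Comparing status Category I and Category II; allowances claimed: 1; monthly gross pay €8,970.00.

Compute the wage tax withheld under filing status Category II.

Wage Tax (Category II): taxable = €8,970.00 − 1×€900.00 = €8,070.00
  €201.60 + 18.6% × (€8,070.00 − €2,400.00) = €201.60 + 18.6% × €5,670.00 = €1,256.22

€1,256.22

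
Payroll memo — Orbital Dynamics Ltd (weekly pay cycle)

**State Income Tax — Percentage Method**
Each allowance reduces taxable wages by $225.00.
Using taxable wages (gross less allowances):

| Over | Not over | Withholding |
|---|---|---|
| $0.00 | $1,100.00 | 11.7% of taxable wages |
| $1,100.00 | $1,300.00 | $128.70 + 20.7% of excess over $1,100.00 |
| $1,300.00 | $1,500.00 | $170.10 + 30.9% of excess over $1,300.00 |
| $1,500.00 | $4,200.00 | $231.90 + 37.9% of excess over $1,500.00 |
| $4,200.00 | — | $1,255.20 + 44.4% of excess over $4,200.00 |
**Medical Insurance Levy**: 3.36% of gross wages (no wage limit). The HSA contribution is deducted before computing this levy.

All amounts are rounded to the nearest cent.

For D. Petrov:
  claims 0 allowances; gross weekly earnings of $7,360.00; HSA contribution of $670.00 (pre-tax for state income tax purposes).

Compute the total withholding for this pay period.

$2,585.54

State Income Tax: taxable = $7,360.00 − $670.00 = $6,690.00
  $1,255.20 + 44.4% × ($6,690.00 − $4,200.00) = $1,255.20 + 44.4% × $2,490.00 = $2,360.76
Medical Insurance Levy: 3.36% × $6,690.00 = $224.78
Total: $2,360.76 + $224.78 = $2,585.54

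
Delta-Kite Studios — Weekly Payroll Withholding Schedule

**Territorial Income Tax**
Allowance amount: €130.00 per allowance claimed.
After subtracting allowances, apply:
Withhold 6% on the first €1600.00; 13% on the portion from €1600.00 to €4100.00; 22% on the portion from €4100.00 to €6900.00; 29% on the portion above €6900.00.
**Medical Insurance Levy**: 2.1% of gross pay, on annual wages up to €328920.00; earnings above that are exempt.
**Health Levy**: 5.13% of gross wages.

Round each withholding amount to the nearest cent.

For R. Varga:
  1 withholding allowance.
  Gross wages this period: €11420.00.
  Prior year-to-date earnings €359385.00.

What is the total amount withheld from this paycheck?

€2895.95

Territorial Income Tax: taxable = €11420.00 − 1×€130.00 = €11290.00
  €1037.00 + 29% × (€11290.00 − €6900.00) = €1037.00 + 29% × €4390.00 = €2310.10
Medical Insurance Levy: YTD €359385.00 ≥ cap €328920.00 → €0.00
Health Levy: 5.13% × €11420.00 = €585.85
Total: €2310.10 + €0.00 + €585.85 = €2895.95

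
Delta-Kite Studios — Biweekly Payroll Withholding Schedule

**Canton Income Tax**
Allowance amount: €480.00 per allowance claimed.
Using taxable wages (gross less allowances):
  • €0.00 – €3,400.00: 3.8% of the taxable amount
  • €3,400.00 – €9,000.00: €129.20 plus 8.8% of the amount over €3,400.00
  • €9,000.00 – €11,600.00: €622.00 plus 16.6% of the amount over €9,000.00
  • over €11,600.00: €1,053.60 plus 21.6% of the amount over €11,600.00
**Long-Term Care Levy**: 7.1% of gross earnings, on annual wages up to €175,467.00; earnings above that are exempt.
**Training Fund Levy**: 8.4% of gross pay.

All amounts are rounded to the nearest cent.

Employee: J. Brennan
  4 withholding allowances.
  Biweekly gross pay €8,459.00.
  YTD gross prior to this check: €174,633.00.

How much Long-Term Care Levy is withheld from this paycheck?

Long-Term Care Levy: cap €175,467.00 − YTD €174,633.00 = €834.00 subject; 7.1% × €834.00 = €59.21

€59.21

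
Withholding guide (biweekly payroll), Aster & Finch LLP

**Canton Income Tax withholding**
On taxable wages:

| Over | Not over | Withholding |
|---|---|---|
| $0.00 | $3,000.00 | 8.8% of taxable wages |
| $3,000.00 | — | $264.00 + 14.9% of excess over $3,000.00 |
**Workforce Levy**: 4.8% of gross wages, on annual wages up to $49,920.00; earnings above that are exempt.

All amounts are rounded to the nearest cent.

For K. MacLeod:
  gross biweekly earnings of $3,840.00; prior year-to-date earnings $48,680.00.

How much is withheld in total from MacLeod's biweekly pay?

Canton Income Tax: taxable = $3,840.00
  $264.00 + 14.9% × ($3,840.00 − $3,000.00) = $264.00 + 14.9% × $840.00 = $389.16
Workforce Levy: cap $49,920.00 − YTD $48,680.00 = $1,240.00 subject; 4.8% × $1,240.00 = $59.52
Total: $389.16 + $59.52 = $448.68

$448.68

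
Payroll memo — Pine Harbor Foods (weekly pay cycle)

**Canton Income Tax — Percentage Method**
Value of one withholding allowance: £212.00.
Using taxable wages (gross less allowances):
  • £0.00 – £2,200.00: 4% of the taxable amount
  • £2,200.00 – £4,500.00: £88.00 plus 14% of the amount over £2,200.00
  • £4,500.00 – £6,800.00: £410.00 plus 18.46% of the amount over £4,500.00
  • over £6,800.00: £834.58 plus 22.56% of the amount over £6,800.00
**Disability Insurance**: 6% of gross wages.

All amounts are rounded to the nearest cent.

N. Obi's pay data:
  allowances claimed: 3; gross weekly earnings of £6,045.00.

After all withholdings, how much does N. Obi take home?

£5,104.50

Canton Income Tax: taxable = £6,045.00 − 3×£212.00 = £5,409.00
  £410.00 + 18.46% × (£5,409.00 − £4,500.00) = £410.00 + 18.46% × £909.00 = £577.80
Disability Insurance: 6% × £6,045.00 = £362.70
Total withheld: £577.80 + £362.70 = £940.50
Net pay: £6,045.00 − £940.50 = £5,104.50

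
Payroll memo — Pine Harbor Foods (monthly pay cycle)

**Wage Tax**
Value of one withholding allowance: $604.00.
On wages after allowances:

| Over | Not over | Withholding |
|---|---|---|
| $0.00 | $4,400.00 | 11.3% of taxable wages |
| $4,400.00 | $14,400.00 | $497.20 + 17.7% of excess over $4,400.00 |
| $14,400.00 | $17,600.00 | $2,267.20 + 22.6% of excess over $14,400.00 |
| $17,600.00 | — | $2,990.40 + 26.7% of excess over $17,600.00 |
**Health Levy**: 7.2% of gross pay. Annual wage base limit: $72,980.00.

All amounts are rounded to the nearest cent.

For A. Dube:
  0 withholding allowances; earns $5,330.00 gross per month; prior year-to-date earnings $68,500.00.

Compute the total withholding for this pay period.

Wage Tax: taxable = $5,330.00
  $497.20 + 17.7% × ($5,330.00 − $4,400.00) = $497.20 + 17.7% × $930.00 = $661.81
Health Levy: cap $72,980.00 − YTD $68,500.00 = $4,480.00 subject; 7.2% × $4,480.00 = $322.56
Total: $661.81 + $322.56 = $984.37

$984.37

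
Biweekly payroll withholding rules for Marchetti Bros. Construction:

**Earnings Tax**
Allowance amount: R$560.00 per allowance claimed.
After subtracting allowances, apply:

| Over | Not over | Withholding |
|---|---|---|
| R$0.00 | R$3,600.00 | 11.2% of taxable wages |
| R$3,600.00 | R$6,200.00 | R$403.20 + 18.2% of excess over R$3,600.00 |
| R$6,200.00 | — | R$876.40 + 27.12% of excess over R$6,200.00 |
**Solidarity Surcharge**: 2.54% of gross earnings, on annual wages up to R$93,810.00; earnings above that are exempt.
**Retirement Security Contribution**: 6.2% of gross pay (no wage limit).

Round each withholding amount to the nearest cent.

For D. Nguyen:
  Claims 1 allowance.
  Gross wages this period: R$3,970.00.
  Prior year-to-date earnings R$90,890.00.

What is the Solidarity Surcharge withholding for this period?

Solidarity Surcharge: cap R$93,810.00 − YTD R$90,890.00 = R$2,920.00 subject; 2.54% × R$2,920.00 = R$74.17

R$74.17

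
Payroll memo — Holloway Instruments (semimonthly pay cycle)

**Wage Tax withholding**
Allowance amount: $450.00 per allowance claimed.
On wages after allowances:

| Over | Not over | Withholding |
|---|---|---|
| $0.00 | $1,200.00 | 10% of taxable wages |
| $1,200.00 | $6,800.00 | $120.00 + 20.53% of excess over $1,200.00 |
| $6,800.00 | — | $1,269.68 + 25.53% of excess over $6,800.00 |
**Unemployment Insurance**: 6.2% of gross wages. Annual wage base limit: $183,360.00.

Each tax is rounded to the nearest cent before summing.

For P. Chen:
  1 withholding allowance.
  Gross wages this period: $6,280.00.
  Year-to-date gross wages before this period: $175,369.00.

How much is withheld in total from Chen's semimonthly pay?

Wage Tax: taxable = $6,280.00 − 1×$450.00 = $5,830.00
  $120.00 + 20.53% × ($5,830.00 − $1,200.00) = $120.00 + 20.53% × $4,630.00 = $1,070.54
Unemployment Insurance: 6.2% × $6,280.00 = $389.36
Total: $1,070.54 + $389.36 = $1,459.90

$1,459.90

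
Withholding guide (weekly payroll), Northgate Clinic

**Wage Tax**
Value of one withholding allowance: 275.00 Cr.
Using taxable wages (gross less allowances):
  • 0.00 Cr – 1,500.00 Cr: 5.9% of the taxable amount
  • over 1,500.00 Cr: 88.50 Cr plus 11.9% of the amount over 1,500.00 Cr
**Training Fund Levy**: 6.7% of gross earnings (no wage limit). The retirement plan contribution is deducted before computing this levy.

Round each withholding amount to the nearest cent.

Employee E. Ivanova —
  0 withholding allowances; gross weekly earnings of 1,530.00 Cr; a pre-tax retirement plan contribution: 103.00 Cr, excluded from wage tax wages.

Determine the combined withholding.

179.80 Cr

Wage Tax: taxable = 1,530.00 Cr − 103.00 Cr = 1,427.00 Cr
  5.9% × 1,427.00 Cr = 84.19 Cr
Training Fund Levy: 6.7% × 1,427.00 Cr = 95.61 Cr
Total: 84.19 Cr + 95.61 Cr = 179.80 Cr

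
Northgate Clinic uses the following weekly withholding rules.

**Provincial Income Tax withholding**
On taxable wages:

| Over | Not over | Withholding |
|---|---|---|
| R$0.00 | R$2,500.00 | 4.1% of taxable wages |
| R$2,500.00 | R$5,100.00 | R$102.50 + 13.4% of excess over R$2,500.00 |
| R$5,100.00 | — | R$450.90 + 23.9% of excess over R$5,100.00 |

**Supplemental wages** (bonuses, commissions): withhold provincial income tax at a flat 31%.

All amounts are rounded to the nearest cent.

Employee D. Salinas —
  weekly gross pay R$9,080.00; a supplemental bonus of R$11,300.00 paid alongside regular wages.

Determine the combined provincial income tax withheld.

Provincial Income Tax: taxable = R$9,080.00
  R$450.90 + 23.9% × (R$9,080.00 − R$5,100.00) = R$450.90 + 23.9% × R$3,980.00 = R$1,402.12
Supplemental (31% flat on bonus): 31% × R$11,300.00 = R$3,503.00
Total provincial income tax: R$1,402.12 + R$3,503.00 = R$4,905.12

R$4,905.12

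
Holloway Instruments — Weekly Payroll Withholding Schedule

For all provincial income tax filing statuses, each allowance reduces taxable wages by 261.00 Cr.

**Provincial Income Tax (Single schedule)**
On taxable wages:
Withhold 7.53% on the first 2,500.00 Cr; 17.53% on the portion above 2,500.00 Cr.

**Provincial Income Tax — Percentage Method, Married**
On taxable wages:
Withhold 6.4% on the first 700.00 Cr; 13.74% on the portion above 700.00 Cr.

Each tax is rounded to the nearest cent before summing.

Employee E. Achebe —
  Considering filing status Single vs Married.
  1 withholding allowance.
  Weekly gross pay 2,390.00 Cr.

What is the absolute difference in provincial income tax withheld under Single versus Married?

Provincial Income Tax (Single): taxable = 2,390.00 Cr − 1×261.00 Cr = 2,129.00 Cr
  7.53% × 2,129.00 Cr = 160.31 Cr
Provincial Income Tax (Married): taxable = 2,390.00 Cr − 1×261.00 Cr = 2,129.00 Cr
  44.80 Cr + 13.74% × (2,129.00 Cr − 700.00 Cr) = 44.80 Cr + 13.74% × 1,429.00 Cr = 241.14 Cr
Difference: |160.31 Cr − 241.14 Cr| = 80.83 Cr (higher under Married)

80.83 Cr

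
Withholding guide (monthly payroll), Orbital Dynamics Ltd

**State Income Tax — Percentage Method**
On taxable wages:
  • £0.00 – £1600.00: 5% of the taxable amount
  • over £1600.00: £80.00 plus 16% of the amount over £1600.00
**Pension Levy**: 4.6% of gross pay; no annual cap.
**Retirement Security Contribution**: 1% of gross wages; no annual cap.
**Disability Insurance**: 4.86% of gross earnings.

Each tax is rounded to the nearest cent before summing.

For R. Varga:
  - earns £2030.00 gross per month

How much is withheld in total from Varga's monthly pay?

£361.14

State Income Tax: taxable = £2030.00
  £80.00 + 16% × (£2030.00 − £1600.00) = £80.00 + 16% × £430.00 = £148.80
Pension Levy: 4.6% × £2030.00 = £93.38
Retirement Security Contribution: 1% × £2030.00 = £20.30
Disability Insurance: 4.86% × £2030.00 = £98.66
Total: £148.80 + £93.38 + £20.30 + £98.66 = £361.14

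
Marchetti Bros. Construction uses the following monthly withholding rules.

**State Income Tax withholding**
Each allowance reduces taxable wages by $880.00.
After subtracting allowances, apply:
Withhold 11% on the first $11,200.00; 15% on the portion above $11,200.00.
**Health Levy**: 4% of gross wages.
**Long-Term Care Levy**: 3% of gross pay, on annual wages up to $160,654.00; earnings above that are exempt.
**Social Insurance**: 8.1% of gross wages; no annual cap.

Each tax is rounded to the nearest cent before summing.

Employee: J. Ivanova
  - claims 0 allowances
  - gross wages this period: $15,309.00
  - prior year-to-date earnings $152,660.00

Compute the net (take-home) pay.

State Income Tax: taxable = $15,309.00
  $1,232.00 + 15% × ($15,309.00 − $11,200.00) = $1,232.00 + 15% × $4,109.00 = $1,848.35
Health Levy: 4% × $15,309.00 = $612.36
Long-Term Care Levy: cap $160,654.00 − YTD $152,660.00 = $7,994.00 subject; 3% × $7,994.00 = $239.82
Social Insurance: 8.1% × $15,309.00 = $1,240.03
Total withheld: $1,848.35 + $612.36 + $239.82 + $1,240.03 = $3,940.56
Net pay: $15,309.00 − $3,940.56 = $11,368.44

$11,368.44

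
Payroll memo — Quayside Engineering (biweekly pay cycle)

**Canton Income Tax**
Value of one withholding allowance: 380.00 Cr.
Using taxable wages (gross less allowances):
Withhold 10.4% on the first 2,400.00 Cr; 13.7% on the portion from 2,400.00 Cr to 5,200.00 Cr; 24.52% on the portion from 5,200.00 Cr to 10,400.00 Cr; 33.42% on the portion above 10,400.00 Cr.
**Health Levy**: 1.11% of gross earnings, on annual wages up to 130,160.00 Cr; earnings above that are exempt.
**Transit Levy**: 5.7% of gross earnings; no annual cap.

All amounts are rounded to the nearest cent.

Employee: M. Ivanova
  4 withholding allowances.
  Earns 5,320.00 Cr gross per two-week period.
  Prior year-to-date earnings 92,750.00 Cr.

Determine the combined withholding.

Canton Income Tax: taxable = 5,320.00 Cr − 4×380.00 Cr = 3,800.00 Cr
  249.60 Cr + 13.7% × (3,800.00 Cr − 2,400.00 Cr) = 249.60 Cr + 13.7% × 1,400.00 Cr = 441.40 Cr
Health Levy: 1.11% × 5,320.00 Cr = 59.05 Cr
Transit Levy: 5.7% × 5,320.00 Cr = 303.24 Cr
Total: 441.40 Cr + 59.05 Cr + 303.24 Cr = 803.69 Cr

803.69 Cr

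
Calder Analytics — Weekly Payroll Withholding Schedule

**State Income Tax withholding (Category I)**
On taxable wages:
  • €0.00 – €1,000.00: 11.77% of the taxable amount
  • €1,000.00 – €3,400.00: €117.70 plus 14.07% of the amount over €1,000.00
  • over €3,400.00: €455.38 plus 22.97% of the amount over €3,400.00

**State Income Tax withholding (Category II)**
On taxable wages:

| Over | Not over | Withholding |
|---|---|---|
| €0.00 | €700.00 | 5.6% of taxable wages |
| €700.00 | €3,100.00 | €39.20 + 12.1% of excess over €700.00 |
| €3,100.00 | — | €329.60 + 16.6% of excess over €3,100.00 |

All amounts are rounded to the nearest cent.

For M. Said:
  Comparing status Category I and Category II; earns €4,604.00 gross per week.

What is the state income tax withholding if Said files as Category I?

€731.94

State Income Tax (Category I): taxable = €4,604.00
  €455.38 + 22.97% × (€4,604.00 − €3,400.00) = €455.38 + 22.97% × €1,204.00 = €731.94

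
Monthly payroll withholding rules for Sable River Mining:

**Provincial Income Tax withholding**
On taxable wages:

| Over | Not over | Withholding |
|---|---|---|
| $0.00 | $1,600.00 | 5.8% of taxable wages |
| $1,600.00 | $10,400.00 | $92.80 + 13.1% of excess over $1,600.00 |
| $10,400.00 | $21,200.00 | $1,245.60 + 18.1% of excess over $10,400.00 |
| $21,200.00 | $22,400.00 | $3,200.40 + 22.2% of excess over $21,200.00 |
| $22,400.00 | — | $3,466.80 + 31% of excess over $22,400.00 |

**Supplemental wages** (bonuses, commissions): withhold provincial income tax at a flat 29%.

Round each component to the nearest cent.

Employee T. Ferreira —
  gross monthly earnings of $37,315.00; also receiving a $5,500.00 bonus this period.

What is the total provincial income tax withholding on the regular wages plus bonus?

Provincial Income Tax: taxable = $37,315.00
  $3,466.80 + 31% × ($37,315.00 − $22,400.00) = $3,466.80 + 31% × $14,915.00 = $8,090.45
Supplemental (29% flat on bonus): 29% × $5,500.00 = $1,595.00
Total provincial income tax: $8,090.45 + $1,595.00 = $9,685.45

$9,685.45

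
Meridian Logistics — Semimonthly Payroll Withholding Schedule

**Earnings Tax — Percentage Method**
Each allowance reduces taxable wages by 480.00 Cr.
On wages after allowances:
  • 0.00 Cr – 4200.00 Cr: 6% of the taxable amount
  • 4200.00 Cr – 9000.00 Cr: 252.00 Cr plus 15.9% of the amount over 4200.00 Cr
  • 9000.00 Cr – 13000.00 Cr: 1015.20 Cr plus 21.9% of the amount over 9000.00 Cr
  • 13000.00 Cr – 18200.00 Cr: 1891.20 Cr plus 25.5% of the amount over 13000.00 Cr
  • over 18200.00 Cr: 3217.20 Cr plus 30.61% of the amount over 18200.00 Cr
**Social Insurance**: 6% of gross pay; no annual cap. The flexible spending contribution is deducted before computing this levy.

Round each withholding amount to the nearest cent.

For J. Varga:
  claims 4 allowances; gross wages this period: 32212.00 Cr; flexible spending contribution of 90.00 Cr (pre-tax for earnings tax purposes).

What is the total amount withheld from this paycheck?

Earnings Tax: taxable = 32212.00 Cr − 90.00 Cr − 4×480.00 Cr = 30202.00 Cr
  3217.20 Cr + 30.61% × (30202.00 Cr − 18200.00 Cr) = 3217.20 Cr + 30.61% × 12002.00 Cr = 6891.01 Cr
Social Insurance: 6% × 32122.00 Cr = 1927.32 Cr
Total: 6891.01 Cr + 1927.32 Cr = 8818.33 Cr

8818.33 Cr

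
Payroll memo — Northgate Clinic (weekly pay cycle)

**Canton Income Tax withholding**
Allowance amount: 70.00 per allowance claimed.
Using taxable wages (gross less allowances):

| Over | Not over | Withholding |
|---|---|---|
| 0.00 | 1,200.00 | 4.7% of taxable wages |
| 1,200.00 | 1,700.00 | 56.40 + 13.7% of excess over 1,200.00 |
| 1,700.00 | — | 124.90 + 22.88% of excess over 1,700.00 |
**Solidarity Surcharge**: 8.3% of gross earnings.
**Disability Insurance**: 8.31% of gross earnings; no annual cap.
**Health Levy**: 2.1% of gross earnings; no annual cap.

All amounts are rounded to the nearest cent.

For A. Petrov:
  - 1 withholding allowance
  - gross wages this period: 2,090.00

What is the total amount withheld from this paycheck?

Canton Income Tax: taxable = 2,090.00 − 1×70.00 = 2,020.00
  124.90 + 22.88% × (2,020.00 − 1,700.00) = 124.90 + 22.88% × 320.00 = 198.12
Solidarity Surcharge: 8.3% × 2,090.00 = 173.47
Disability Insurance: 8.31% × 2,090.00 = 173.68
Health Levy: 2.1% × 2,090.00 = 43.89
Total: 198.12 + 173.47 + 173.68 + 43.89 = 589.16

589.16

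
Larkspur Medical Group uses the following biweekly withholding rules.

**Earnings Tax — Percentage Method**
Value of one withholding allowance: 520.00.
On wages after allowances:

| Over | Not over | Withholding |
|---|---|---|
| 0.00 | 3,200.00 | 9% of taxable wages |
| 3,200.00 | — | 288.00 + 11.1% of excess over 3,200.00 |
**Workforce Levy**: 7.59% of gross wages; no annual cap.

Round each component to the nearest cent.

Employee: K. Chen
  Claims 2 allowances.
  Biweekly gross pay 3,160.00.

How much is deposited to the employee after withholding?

Earnings Tax: taxable = 3,160.00 − 2×520.00 = 2,120.00
  9% × 2,120.00 = 190.80
Workforce Levy: 7.59% × 3,160.00 = 239.84
Total withheld: 190.80 + 239.84 = 430.64
Net pay: 3,160.00 − 430.64 = 2,729.36

2,729.36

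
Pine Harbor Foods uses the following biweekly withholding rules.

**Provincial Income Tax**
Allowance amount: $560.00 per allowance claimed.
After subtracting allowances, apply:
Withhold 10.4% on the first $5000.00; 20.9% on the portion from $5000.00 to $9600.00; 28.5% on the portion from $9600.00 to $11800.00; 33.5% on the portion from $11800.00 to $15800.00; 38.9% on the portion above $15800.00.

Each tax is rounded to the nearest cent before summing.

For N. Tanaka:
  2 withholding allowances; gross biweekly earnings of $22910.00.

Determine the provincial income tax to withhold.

$5778.51

Provincial Income Tax: taxable = $22910.00 − 2×$560.00 = $21790.00
  $3448.40 + 38.9% × ($21790.00 − $15800.00) = $3448.40 + 38.9% × $5990.00 = $5778.51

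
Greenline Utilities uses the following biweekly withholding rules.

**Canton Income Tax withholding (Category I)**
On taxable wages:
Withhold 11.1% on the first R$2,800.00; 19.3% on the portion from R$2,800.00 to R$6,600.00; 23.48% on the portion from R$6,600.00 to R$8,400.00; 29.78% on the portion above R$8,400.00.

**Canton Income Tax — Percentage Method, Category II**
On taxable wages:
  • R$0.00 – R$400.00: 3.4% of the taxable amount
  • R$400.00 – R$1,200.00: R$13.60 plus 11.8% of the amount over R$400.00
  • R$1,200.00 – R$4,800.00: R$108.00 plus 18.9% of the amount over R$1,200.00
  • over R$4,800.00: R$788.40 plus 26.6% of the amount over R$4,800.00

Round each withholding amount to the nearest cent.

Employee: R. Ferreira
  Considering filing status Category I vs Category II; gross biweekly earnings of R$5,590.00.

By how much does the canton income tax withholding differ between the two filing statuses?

Canton Income Tax (Category I): taxable = R$5,590.00
  R$310.80 + 19.3% × (R$5,590.00 − R$2,800.00) = R$310.80 + 19.3% × R$2,790.00 = R$849.27
Canton Income Tax (Category II): taxable = R$5,590.00
  R$788.40 + 26.6% × (R$5,590.00 − R$4,800.00) = R$788.40 + 26.6% × R$790.00 = R$998.54
Difference: |R$849.27 − R$998.54| = R$149.27 (higher under Category II)

R$149.27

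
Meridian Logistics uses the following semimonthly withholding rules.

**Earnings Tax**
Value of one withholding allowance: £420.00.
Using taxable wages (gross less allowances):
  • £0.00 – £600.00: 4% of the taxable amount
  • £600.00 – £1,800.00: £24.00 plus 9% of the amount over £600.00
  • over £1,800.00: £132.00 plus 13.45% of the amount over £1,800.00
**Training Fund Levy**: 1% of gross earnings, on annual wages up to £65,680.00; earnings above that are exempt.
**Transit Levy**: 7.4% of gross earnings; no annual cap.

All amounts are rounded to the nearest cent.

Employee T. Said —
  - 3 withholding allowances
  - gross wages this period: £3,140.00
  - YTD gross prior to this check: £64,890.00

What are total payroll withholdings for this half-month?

£383.02

Earnings Tax: taxable = £3,140.00 − 3×£420.00 = £1,880.00
  £132.00 + 13.45% × (£1,880.00 − £1,800.00) = £132.00 + 13.45% × £80.00 = £142.76
Training Fund Levy: cap £65,680.00 − YTD £64,890.00 = £790.00 subject; 1% × £790.00 = £7.90
Transit Levy: 7.4% × £3,140.00 = £232.36
Total: £142.76 + £7.90 + £232.36 = £383.02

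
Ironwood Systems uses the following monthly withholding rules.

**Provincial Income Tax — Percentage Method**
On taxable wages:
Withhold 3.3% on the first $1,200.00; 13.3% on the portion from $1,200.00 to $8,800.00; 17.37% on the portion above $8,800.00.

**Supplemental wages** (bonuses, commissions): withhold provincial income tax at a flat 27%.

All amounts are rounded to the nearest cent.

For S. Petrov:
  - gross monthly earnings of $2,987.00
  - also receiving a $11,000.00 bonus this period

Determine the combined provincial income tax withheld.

Provincial Income Tax: taxable = $2,987.00
  $39.60 + 13.3% × ($2,987.00 − $1,200.00) = $39.60 + 13.3% × $1,787.00 = $277.27
Supplemental (27% flat on bonus): 27% × $11,000.00 = $2,970.00
Total provincial income tax: $277.27 + $2,970.00 = $3,247.27

$3,247.27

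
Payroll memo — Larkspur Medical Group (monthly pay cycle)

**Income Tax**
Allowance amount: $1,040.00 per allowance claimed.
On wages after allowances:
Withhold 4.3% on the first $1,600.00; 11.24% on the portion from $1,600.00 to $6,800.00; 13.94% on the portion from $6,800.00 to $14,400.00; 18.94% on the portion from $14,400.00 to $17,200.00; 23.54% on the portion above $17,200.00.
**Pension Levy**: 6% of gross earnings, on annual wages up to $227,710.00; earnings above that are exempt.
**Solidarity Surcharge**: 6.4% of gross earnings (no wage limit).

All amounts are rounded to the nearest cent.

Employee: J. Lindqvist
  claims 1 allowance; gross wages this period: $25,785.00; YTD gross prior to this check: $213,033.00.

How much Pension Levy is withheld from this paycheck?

Pension Levy: cap $227,710.00 − YTD $213,033.00 = $14,677.00 subject; 6% × $14,677.00 = $880.62

$880.62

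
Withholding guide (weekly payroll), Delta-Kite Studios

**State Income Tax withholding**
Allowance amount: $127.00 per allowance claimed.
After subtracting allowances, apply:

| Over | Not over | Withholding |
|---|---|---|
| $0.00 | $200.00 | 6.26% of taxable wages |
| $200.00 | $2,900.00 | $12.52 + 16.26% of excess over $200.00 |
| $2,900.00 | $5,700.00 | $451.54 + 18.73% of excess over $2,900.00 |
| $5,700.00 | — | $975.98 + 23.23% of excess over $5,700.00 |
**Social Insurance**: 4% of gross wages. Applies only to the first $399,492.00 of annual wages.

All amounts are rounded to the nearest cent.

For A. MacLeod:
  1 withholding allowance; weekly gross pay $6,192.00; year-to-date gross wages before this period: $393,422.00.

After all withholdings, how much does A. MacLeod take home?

State Income Tax: taxable = $6,192.00 − 1×$127.00 = $6,065.00
  $975.98 + 23.23% × ($6,065.00 − $5,700.00) = $975.98 + 23.23% × $365.00 = $1,060.77
Social Insurance: cap $399,492.00 − YTD $393,422.00 = $6,070.00 subject; 4% × $6,070.00 = $242.80
Total withheld: $1,060.77 + $242.80 = $1,303.57
Net pay: $6,192.00 − $1,303.57 = $4,888.43

$4,888.43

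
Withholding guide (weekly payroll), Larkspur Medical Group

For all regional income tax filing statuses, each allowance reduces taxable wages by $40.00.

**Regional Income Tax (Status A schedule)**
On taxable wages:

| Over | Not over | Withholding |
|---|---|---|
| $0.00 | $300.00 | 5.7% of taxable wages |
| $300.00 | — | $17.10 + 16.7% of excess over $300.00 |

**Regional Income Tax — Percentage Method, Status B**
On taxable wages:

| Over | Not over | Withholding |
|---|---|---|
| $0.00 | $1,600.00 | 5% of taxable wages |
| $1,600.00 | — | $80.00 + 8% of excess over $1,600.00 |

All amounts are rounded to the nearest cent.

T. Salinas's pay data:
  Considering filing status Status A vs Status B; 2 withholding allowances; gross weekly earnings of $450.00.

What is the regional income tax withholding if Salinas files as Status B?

Regional Income Tax (Status B): taxable = $450.00 − 2×$40.00 = $370.00
  5% × $370.00 = $18.50

$18.50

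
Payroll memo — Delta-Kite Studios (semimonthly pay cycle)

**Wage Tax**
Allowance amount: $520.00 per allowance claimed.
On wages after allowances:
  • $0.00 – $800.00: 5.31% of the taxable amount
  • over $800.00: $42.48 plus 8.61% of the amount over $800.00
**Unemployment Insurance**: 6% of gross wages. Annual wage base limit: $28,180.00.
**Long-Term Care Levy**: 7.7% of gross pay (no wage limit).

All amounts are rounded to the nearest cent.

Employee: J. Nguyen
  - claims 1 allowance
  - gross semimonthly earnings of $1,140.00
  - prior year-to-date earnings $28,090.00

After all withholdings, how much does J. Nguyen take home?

Wage Tax: taxable = $1,140.00 − 1×$520.00 = $620.00
  5.31% × $620.00 = $32.92
Unemployment Insurance: cap $28,180.00 − YTD $28,090.00 = $90.00 subject; 6% × $90.00 = $5.40
Long-Term Care Levy: 7.7% × $1,140.00 = $87.78
Total withheld: $32.92 + $5.40 + $87.78 = $126.10
Net pay: $1,140.00 − $126.10 = $1,013.90

$1,013.90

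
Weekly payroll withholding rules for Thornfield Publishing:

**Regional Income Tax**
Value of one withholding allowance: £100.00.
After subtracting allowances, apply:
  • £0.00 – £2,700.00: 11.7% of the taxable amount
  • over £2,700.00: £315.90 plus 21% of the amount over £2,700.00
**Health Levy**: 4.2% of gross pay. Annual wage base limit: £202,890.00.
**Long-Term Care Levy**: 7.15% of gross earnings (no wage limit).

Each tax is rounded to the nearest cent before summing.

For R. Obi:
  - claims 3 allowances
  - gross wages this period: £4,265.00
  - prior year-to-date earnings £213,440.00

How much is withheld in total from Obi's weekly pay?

£886.50

Regional Income Tax: taxable = £4,265.00 − 3×£100.00 = £3,965.00
  £315.90 + 21% × (£3,965.00 − £2,700.00) = £315.90 + 21% × £1,265.00 = £581.55
Health Levy: YTD £213,440.00 ≥ cap £202,890.00 → £0.00
Long-Term Care Levy: 7.15% × £4,265.00 = £304.95
Total: £581.55 + £0.00 + £304.95 = £886.50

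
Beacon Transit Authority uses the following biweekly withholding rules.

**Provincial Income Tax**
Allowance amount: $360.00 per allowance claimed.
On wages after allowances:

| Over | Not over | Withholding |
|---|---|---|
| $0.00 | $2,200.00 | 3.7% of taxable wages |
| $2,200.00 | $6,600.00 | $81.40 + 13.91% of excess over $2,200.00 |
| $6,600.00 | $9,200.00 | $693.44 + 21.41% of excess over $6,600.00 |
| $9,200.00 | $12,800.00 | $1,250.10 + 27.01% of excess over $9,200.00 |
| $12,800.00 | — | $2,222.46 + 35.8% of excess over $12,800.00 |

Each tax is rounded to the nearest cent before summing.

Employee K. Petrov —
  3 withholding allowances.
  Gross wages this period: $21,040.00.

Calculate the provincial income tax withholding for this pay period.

$4,785.74

Provincial Income Tax: taxable = $21,040.00 − 3×$360.00 = $19,960.00
  $2,222.46 + 35.8% × ($19,960.00 − $12,800.00) = $2,222.46 + 35.8% × $7,160.00 = $4,785.74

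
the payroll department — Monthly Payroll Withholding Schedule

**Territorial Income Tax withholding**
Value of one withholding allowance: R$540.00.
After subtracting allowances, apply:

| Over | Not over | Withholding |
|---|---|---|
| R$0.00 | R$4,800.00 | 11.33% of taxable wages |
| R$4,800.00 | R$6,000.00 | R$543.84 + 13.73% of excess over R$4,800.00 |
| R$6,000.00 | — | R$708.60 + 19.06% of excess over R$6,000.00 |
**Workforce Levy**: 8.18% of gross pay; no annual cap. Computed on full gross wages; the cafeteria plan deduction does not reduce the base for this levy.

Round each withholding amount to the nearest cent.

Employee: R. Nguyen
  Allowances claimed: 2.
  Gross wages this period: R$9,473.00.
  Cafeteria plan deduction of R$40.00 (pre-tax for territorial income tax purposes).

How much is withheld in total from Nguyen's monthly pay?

Territorial Income Tax: taxable = R$9,473.00 − R$40.00 − 2×R$540.00 = R$8,353.00
  R$708.60 + 19.06% × (R$8,353.00 − R$6,000.00) = R$708.60 + 19.06% × R$2,353.00 = R$1,157.08
Workforce Levy: 8.18% × R$9,473.00 = R$774.89
Total: R$1,157.08 + R$774.89 = R$1,931.97

R$1,931.97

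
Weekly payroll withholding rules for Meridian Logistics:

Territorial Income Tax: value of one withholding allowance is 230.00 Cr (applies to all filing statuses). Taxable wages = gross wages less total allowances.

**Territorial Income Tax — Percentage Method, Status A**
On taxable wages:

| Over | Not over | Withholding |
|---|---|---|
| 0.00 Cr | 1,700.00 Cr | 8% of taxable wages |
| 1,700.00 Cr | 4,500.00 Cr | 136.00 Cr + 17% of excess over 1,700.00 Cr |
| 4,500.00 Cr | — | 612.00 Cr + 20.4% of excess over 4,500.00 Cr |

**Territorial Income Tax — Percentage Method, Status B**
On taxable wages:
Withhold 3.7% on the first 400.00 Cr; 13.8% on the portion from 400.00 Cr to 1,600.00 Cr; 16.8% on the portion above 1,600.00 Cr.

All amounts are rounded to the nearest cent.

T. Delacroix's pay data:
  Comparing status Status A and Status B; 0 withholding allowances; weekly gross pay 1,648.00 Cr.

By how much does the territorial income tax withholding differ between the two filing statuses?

56.62 Cr

Territorial Income Tax (Status A): taxable = 1,648.00 Cr
  8% × 1,648.00 Cr = 131.84 Cr
Territorial Income Tax (Status B): taxable = 1,648.00 Cr
  180.40 Cr + 16.8% × (1,648.00 Cr − 1,600.00 Cr) = 180.40 Cr + 16.8% × 48.00 Cr = 188.46 Cr
Difference: |131.84 Cr − 188.46 Cr| = 56.62 Cr (higher under Status B)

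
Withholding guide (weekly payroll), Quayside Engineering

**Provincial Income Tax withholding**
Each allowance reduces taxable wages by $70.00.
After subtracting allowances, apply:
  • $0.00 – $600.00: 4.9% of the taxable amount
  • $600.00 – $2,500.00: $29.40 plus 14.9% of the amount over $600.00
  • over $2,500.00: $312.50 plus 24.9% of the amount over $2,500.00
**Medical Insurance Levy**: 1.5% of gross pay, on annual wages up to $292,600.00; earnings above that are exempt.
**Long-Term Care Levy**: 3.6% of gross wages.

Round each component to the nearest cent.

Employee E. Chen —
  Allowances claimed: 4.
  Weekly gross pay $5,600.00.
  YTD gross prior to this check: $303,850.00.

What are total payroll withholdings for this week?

Provincial Income Tax: taxable = $5,600.00 − 4×$70.00 = $5,320.00
  $312.50 + 24.9% × ($5,320.00 − $2,500.00) = $312.50 + 24.9% × $2,820.00 = $1,014.68
Medical Insurance Levy: YTD $303,850.00 ≥ cap $292,600.00 → $0.00
Long-Term Care Levy: 3.6% × $5,600.00 = $201.60
Total: $1,014.68 + $0.00 + $201.60 = $1,216.28

$1,216.28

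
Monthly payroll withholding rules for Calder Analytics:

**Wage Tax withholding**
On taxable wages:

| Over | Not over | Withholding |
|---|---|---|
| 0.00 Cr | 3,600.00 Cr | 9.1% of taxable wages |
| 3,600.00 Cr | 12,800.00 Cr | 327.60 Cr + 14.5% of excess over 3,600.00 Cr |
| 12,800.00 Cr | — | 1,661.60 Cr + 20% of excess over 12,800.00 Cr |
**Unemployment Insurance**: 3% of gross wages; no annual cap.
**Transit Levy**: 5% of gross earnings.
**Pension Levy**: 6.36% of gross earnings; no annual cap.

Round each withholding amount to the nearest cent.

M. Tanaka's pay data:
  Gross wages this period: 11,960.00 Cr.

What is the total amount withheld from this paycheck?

Wage Tax: taxable = 11,960.00 Cr
  327.60 Cr + 14.5% × (11,960.00 Cr − 3,600.00 Cr) = 327.60 Cr + 14.5% × 8,360.00 Cr = 1,539.80 Cr
Unemployment Insurance: 3% × 11,960.00 Cr = 358.80 Cr
Transit Levy: 5% × 11,960.00 Cr = 598.00 Cr
Pension Levy: 6.36% × 11,960.00 Cr = 760.66 Cr
Total: 1,539.80 Cr + 358.80 Cr + 598.00 Cr + 760.66 Cr = 3,257.26 Cr

3,257.26 Cr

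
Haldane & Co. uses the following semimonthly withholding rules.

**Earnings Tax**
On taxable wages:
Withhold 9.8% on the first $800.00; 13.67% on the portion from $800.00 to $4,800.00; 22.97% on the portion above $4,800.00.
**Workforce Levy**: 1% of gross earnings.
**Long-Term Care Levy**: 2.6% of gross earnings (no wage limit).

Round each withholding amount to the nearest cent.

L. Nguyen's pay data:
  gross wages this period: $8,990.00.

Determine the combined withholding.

$1,911.28

Earnings Tax: taxable = $8,990.00
  $625.20 + 22.97% × ($8,990.00 − $4,800.00) = $625.20 + 22.97% × $4,190.00 = $1,587.64
Workforce Levy: 1% × $8,990.00 = $89.90
Long-Term Care Levy: 2.6% × $8,990.00 = $233.74
Total: $1,587.64 + $89.90 + $233.74 = $1,911.28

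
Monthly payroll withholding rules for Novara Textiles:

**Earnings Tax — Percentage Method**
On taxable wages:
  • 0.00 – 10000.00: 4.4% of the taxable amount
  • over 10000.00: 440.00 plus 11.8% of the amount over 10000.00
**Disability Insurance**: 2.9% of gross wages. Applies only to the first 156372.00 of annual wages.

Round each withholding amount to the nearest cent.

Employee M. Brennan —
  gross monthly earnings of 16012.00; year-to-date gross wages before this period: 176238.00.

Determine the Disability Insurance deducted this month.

Disability Insurance: YTD 176238.00 ≥ cap 156372.00 → 0.00

0.00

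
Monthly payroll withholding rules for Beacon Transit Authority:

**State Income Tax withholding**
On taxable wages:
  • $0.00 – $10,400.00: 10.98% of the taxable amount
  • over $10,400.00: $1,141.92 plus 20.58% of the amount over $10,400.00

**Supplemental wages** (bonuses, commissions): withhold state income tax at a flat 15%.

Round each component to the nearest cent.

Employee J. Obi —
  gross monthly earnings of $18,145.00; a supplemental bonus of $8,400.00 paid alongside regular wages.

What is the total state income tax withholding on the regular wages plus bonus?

State Income Tax: taxable = $18,145.00
  $1,141.92 + 20.58% × ($18,145.00 − $10,400.00) = $1,141.92 + 20.58% × $7,745.00 = $2,735.84
Supplemental (15% flat on bonus): 15% × $8,400.00 = $1,260.00
Total state income tax: $2,735.84 + $1,260.00 = $3,995.84

$3,995.84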